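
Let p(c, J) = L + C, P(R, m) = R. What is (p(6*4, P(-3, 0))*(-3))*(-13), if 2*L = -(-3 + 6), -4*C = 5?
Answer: -429/4 ≈ -107.25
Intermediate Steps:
C = -5/4 (C = -1/4*5 = -5/4 ≈ -1.2500)
L = -3/2 (L = (-(-3 + 6))/2 = (-1*3)/2 = (1/2)*(-3) = -3/2 ≈ -1.5000)
p(c, J) = -11/4 (p(c, J) = -3/2 - 5/4 = -11/4)
(p(6*4, P(-3, 0))*(-3))*(-13) = -11/4*(-3)*(-13) = (33/4)*(-13) = -429/4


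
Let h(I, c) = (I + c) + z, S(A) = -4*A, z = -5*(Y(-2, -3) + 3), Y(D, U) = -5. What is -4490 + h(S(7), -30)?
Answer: -4538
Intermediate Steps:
z = 10 (z = -5*(-5 + 3) = -5*(-2) = 10)
h(I, c) = 10 + I + c (h(I, c) = (I + c) + 10 = 10 + I + c)
-4490 + h(S(7), -30) = -4490 + (10 - 4*7 - 30) = -4490 + (10 - 28 - 30) = -4490 - 48 = -4538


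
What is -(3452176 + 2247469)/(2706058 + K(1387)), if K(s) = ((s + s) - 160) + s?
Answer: -5699645/2710059 ≈ -2.1031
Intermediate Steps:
K(s) = -160 + 3*s (K(s) = (2*s - 160) + s = (-160 + 2*s) + s = -160 + 3*s)
-(3452176 + 2247469)/(2706058 + K(1387)) = -(3452176 + 2247469)/(2706058 + (-160 + 3*1387)) = -5699645/(2706058 + (-160 + 4161)) = -5699645/(2706058 + 4001) = -5699645/2710059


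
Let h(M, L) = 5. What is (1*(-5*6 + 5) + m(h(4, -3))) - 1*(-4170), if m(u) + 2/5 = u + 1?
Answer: 20753/5 ≈ 4150.6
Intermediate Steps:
m(u) = ⅗ + u (m(u) = -⅖ + (u + 1) = -⅖ + (1 + u) = ⅗ + u)
(1*(-5*6 + 5) + m(h(4, -3))) - 1*(-4170) = (1*(-5*6 + 5) + (⅗ + 5)) - 1*(-4170) = (1*(-30 + 5) + 28/5) + 4170 = (1*(-25) + 28/5) + 4170 = (-25 + 28/5) + 4170 = -97/5 + 4170 = 20753/5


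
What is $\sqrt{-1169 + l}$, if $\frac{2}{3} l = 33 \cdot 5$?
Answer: $\frac{i \sqrt{3686}}{2} \approx 30.356 i$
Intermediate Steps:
$l = \frac{495}{2}$ ($l = \frac{3 \cdot 33 \cdot 5}{2} = \frac{3}{2} \cdot 165 = \frac{495}{2} \approx 247.5$)
$\sqrt{-1169 + l} = \sqrt{-1169 + \frac{495}{2}} = \sqrt{- \frac{1843}{2}} = \frac{i \sqrt{3686}}{2}$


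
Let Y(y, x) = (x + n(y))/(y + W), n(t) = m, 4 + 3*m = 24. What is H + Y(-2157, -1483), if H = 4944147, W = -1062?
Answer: 47745632008/9657 ≈ 4.9441e+6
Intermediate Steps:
m = 20/3 (m = -4/3 + (⅓)*24 = -4/3 + 8 = 20/3 ≈ 6.6667)
n(t) = 20/3
Y(y, x) = (20/3 + x)/(-1062 + y) (Y(y, x) = (x + 20/3)/(y - 1062) = (20/3 + x)/(-1062 + y))
H + Y(-2157, -1483) = 4944147 + (20/3 - 1483)/(-1062 - 2157) = 4944147 - 4429/3/(-3219) = 4944147 - 1/3219*(-4429/3) = 4944147 + 4429/9657 = 47745632008/9657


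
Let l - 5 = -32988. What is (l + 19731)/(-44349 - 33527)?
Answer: 3313/19469 ≈ 0.17017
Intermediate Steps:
l = -32983 (l = 5 - 32988 = -32983)
(l + 19731)/(-44349 - 33527) = (-32983 + 19731)/(-44349 - 33527) = -13252/(-77876) = -13252*(-1/77876) = 3313/19469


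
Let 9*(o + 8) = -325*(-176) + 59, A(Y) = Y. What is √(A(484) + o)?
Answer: √61543/3 ≈ 82.693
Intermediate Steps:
o = 57187/9 (o = -8 + (-325*(-176) + 59)/9 = -8 + (57200 + 59)/9 = -8 + (⅑)*57259 = -8 + 57259/9 = 57187/9 ≈ 6354.1)
√(A(484) + o) = √(484 + 57187/9) = √(61543/9) = √61543/3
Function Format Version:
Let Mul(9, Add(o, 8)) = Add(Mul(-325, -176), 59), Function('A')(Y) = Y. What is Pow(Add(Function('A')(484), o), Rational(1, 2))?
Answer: Mul(Rational(1, 3), Pow(61543, Rational(1, 2))) ≈ 82.693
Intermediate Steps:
o = Rational(57187, 9) (o = Add(-8, Mul(Rational(1, 9), Add(Mul(-325, -176), 59))) = Add(-8, Mul(Rational(1, 9), Add(57200, 59))) = Add(-8, Mul(Rational(1, 9), 57259)) = Add(-8, Rational(57259, 9)) = Rational(57187, 9) ≈ 6354.1)
Pow(Add(Function('A')(484), o), Rational(1, 2)) = Pow(Add(484, Rational(57187, 9)), Rational(1, 2)) = Pow(Rational(61543, 9), Rational(1, 2)) = Mul(Rational(1, 3), Pow(61543, Rational(1, 2)))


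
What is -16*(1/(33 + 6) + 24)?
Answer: -14992/39 ≈ -384.41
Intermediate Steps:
-16*(1/(33 + 6) + 24) = -16*(1/39 + 24) = -16*937/39 = -14992/39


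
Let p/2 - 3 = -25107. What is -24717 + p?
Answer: -74925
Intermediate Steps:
p = -50208 (p = 6 + 2*(-25107) = 6 - 50214 = -50208)
-24717 + p = -24717 - 50208 = -74925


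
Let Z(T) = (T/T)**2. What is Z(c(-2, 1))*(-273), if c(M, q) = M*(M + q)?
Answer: -273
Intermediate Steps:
Z(T) = 1 (Z(T) = 1**2 = 1)
Z(c(-2, 1))*(-273) = 1*(-273) = -273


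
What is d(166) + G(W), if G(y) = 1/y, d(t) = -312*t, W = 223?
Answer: -11549615/223 ≈ -51792.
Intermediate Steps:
d(166) + G(W) = -312*166 + 1/223 = -51792 + 1/223 = -11549615/223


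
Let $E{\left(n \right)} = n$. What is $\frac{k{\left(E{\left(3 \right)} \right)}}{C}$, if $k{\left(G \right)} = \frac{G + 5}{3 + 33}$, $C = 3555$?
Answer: $\frac{2}{31995} \approx 6.251 \cdot 10^{-5}$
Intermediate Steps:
$k{\left(G \right)} = \frac{5}{36} + \frac{G}{36}$ ($k{\left(G \right)} = \frac{5 + G}{36} = \left(5 + G\right) \frac{1}{36} = \frac{5}{36} + \frac{G}{36}$)
$\frac{k{\left(E{\left(3 \right)} \right)}}{C} = \frac{\frac{5}{36} + \frac{1}{36} \cdot 3}{3555} = \left(\frac{5}{36} + \frac{1}{12}\right) \frac{1}{3555} = \frac{2}{9} \cdot \frac{1}{3555} = \frac{2}{31995}$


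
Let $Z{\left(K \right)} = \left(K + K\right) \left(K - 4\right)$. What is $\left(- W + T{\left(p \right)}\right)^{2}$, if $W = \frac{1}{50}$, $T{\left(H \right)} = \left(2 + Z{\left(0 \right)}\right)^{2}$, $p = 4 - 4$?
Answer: $\frac{39601}{2500} \approx 15.84$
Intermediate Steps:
$Z{\left(K \right)} = 2 K \left(-4 + K\right)$
$p = 0$
$T{\left(H \right)} = 4$ ($T{\left(H \right)} = \left(2 + 2 \cdot 0 \left(-4 + 0\right)\right)^{2} = \left(2 + 2 \cdot 0 \left(-4\right)\right)^{2} = \left(2 + 0\right)^{2} = 2^{2} = 4$)
$W = \frac{1}{50} \approx 0.02$
$\left(- W + T{\left(p \right)}\right)^{2} = \left(\left(-1\right) \frac{1}{50} + 4\right)^{2} = \left(- \frac{1}{50} + 4\right)^{2} = \left(\frac{199}{50}\right)^{2} = \frac{39601}{2500}$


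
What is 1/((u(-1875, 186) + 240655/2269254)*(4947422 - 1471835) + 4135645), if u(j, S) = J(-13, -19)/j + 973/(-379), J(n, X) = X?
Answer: -179176513750/785395493183209353 ≈ -2.2814e-7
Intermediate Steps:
u(j, S) = -973/379 - 19/j (u(j, S) = -19/j + 973/(-379) = -19/j + 973*(-1/379) = -19/j - 973/379 = -973/379 - 19/j)
1/((u(-1875, 186) + 240655/2269254)*(4947422 - 1471835) + 4135645) = 1/(((-973/379 - 19/(-1875)) + 240655/2269254)*(4947422 - 1471835) + 4135645) = 1/(((-973/379 - 19*(-1/1875)) + 240655*(1/2269254))*3475587 + 4135645) = 1/(((-973/379 + 19/1875) + 240655/2269254)*3475587 + 4135645) = 1/((-1817174/710625 + 240655/2269254)*3475587 + 4135645) = 1/(-1317537969607/537529541250*3475587 + 4135645) = 1/(-1526405946390828103/179176513750 + 4135645) = 1/(-785395493183209353/179176513750) = -179176513750/785395493183209353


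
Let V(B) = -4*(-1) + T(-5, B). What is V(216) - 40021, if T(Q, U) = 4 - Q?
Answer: -40008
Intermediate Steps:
V(B) = 13 (V(B) = -4*(-1) + (4 - 1*(-5)) = 4 + (4 + 5) = 4 + 9 = 13)
V(216) - 40021 = 13 - 40021 = -40008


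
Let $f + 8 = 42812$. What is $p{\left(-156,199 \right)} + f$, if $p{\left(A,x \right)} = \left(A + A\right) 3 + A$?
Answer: $41712$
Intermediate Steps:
$f = 42804$ ($f = -8 + 42812 = 42804$)
$p{\left(A,x \right)} = 7 A$ ($p{\left(A,x \right)} = 2 A 3 + A = 6 A + A = 7 A$)
$p{\left(-156,199 \right)} + f = 7 \left(-156\right) + 42804 = -1092 + 42804 = 41712$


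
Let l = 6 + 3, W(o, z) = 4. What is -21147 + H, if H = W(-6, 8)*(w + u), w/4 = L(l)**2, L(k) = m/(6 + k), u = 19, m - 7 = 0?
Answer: -4740191/225 ≈ -21068.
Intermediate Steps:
m = 7 (m = 7 + 0 = 7)
l = 9
L(k) = 7/(6 + k)
w = 196/225 (w = 4*(7/(6 + 9))**2 = 4*(7/15)**2 = 4*(49/225) = 196/225 ≈ 0.87111)
H = 17884/225 (H = 4*(196/225 + 19) = 4*(4471/225) = 17884/225 ≈ 79.484)
-21147 + H = -21147 + 17884/225 = -4740191/225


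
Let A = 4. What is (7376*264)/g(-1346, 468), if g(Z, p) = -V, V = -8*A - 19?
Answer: 649088/17 ≈ 38182.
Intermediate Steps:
V = -51 (V = -8*4 - 19 = -32 - 19 = -51)
g(Z, p) = 51 (g(Z, p) = -1*(-51) = 51)
(7376*264)/g(-1346, 468) = (7376*264)/51 = 1947264*(1/51) = 649088/17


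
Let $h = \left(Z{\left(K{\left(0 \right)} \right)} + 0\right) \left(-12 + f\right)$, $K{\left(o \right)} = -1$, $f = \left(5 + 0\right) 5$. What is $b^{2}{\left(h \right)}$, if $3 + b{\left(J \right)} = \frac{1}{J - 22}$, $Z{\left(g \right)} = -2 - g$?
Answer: $\frac{11236}{1225} \approx 9.1722$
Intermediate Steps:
$f = 25$ ($f = 5 \cdot 5 = 25$)
$h = -13$ ($h = \left(\left(-2 - -1\right) + 0\right) \left(-12 + 25\right) = \left(\left(-2 + 1\right) + 0\right) 13 = \left(-1 + 0\right) 13 = \left(-1\right) 13 = -13$)
$b{\left(J \right)} = -3 + \frac{1}{-22 + J}$ ($b{\left(J \right)} = -3 + \frac{1}{J - 22} = -3 + \frac{1}{-22 + J}$)
$b^{2}{\left(h \right)} = \left(\frac{67 - -39}{-22 - 13}\right)^{2} = \left(\frac{67 + 39}{-35}\right)^{2} = \left(\left(- \frac{1}{35}\right) 106\right)^{2} = \left(- \frac{106}{35}\right)^{2} = \frac{11236}{1225}$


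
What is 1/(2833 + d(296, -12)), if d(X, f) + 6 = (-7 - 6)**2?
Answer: 1/2996 ≈ 0.00033378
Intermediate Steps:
d(X, f) = 163 (d(X, f) = -6 + (-7 - 6)**2 = -6 + (-13)**2 = -6 + 169 = 163)
1/(2833 + d(296, -12)) = 1/(2833 + 163) = 1/2996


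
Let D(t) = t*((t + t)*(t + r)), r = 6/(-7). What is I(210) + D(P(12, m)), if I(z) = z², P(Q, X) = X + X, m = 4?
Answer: 315100/7 ≈ 45014.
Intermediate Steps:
P(Q, X) = 2*X
r = -6/7 (r = 6*(-⅐) = -6/7 ≈ -0.85714)
D(t) = 2*t²*(-6/7 + t) (D(t) = t*((t + t)*(t - 6/7)) = t*((2*t)*(-6/7 + t)) = t*(2*t*(-6/7 + t)) = 2*t²*(-6/7 + t))
I(210) + D(P(12, m)) = 210² + (2*4)²*(-12/7 + 2*(2*4)) = 44100 + 8²*(-12/7 + 2*8) = 44100 + 64*(-12/7 + 16) = 44100 + 64*(100/7) = 44100 + 6400/7 = 315100/7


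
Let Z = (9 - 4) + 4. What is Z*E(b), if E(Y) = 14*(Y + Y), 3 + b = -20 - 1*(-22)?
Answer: -252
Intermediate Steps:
b = -1 (b = -3 + (-20 - 1*(-22)) = -3 + (-20 + 22) = -3 + 2 = -1)
E(Y) = 28*Y (E(Y) = 14*(2*Y) = 28*Y)
Z = 9 (Z = 5 + 4 = 9)
Z*E(b) = 9*(28*(-1)) = 9*(-28) = -252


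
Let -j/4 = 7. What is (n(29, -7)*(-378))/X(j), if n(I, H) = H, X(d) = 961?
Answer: 2646/961 ≈ 2.7534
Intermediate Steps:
j = -28 (j = -4*7 = -28)
(n(29, -7)*(-378))/X(j) = -7*(-378)/961 = 2646*(1/961) = 2646/961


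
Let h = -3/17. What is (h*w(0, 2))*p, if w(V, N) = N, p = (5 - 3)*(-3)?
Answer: 36/17 ≈ 2.1176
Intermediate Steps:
h = -3/17 (h = -3*1/17 = -3/17 ≈ -0.17647)
p = -6 (p = 2*(-3) = -6)
(h*w(0, 2))*p = -3/17*2*(-6) = -6/17*(-6) = 36/17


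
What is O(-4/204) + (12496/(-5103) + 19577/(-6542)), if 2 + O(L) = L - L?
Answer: -248417915/33383826 ≈ -7.4413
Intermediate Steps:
O(L) = -2 (O(L) = -2 + (L - L) = -2 + 0 = -2)
O(-4/204) + (12496/(-5103) + 19577/(-6542)) = -2 + (12496/(-5103) + 19577/(-6542)) = -2 + (12496*(-1/5103) + 19577*(-1/6542)) = -2 + (-12496/5103 - 19577/6542) = -2 - 181650263/33383826 = -248417915/33383826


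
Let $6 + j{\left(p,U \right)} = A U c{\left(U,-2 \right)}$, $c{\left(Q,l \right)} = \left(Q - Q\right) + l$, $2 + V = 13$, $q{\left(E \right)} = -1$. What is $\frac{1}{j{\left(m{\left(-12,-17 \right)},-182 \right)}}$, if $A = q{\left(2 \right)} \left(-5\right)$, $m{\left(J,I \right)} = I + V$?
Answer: $\frac{1}{1814} \approx 0.00055127$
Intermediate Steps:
$V = 11$ ($V = -2 + 13 = 11$)
$m{\left(J,I \right)} = 11 + I$ ($m{\left(J,I \right)} = I + 11 = 11 + I$)
$c{\left(Q,l \right)} = l$ ($c{\left(Q,l \right)} = 0 + l = l$)
$A = 5$ ($A = \left(-1\right) \left(-5\right) = 5$)
$j{\left(p,U \right)} = -6 - 10 U$ ($j{\left(p,U \right)} = -6 + 5 U \left(-2\right) = -6 - 10 U$)
$\frac{1}{j{\left(m{\left(-12,-17 \right)},-182 \right)}} = \frac{1}{-6 - -1820} = \frac{1}{-6 + 1820} = \frac{1}{1814}$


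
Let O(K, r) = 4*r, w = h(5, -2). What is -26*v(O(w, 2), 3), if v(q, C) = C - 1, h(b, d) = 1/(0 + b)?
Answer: -52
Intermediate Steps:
h(b, d) = 1/b
w = 1/5 ≈ 0.20000
v(q, C) = -1 + C
-26*v(O(w, 2), 3) = -26*(-1 + 3) = -26*2 = -52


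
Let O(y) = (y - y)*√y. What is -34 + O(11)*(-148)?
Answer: -34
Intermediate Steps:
O(y) = 0 (O(y) = 0*√y = 0)
-34 + O(11)*(-148) = -34 + 0*(-148) = -34 + 0 = -34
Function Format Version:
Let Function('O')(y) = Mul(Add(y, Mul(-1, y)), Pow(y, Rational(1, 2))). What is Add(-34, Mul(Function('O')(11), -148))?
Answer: -34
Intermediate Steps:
Function('O')(y) = 0 (Function('O')(y) = Mul(0, Pow(y, Rational(1, 2))) = 0)
Add(-34, Mul(Function('O')(11), -148)) = Add(-34, Mul(0, -148)) = Add(-34, 0) = -34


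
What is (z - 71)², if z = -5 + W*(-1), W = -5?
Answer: 5041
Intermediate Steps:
z = 0 (z = -5 - 5*(-1) = -5 + 5 = 0)
(z - 71)² = (0 - 71)² = (-71)² = 5041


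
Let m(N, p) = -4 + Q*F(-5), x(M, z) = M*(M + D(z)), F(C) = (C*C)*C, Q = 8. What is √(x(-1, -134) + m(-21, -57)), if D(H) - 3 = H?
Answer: 2*I*√218 ≈ 29.53*I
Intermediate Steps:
D(H) = 3 + H
F(C) = C³ (F(C) = C²*C = C³)
x(M, z) = M*(3 + M + z) (x(M, z) = M*(M + (3 + z)) = M*(3 + M + z))
m(N, p) = -1004 (m(N, p) = -4 + 8*(-5)³ = -4 + 8*(-125) = -4 - 1000 = -1004)
√(x(-1, -134) + m(-21, -57)) = √(-(3 - 1 - 134) - 1004) = √(-1*(-132) - 1004) = √(132 - 1004) = √(-872) = 2*I*√218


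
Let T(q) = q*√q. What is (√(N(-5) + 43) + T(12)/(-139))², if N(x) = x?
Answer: 735926/19321 - 48*√114/139 ≈ 34.402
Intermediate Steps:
T(q) = q^(3/2)
(√(N(-5) + 43) + T(12)/(-139))² = (√(-5 + 43) + 12^(3/2)/(-139))² = (√38 + (24*√3)*(-1/139))² = (√38 - 24*√3/139)²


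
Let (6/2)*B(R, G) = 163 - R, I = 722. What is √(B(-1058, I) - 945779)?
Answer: 2*I*√236343 ≈ 972.3*I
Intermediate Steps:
B(R, G) = 163/3 - R/3 (B(R, G) = (163 - R)/3 = 163/3 - R/3)
√(B(-1058, I) - 945779) = √((163/3 - ⅓*(-1058)) - 945779) = √((163/3 + 1058/3) - 945779) = √(407 - 945779) = √(-945372) = 2*I*√236343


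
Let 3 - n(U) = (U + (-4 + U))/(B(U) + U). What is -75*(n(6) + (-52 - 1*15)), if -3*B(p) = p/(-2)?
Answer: 34200/7 ≈ 4885.7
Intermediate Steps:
B(p) = p/6 (B(p) = -p/(3*(-2)) = -p*(-1)/(3*2) = -(-1)*p/6 = p/6)
n(U) = 3 - 6*(-4 + 2*U)/(7*U) (n(U) = 3 - (U + (-4 + U))/(U/6 + U) = 3 - (-4 + 2*U)/(7*U/6) = 3 - (-4 + 2*U)*6/(7*U) = 3 - 6*(-4 + 2*U)/(7*U))
-75*(n(6) + (-52 - 1*15)) = -75*((3/7)*(8 + 3*6)/6 + (-52 - 1*15)) = -75*((3/7)*(⅙)*(8 + 18) + (-52 - 15)) = -75*((3/7)*(⅙)*26 - 67) = -75*(13/7 - 67) = -75*(-456/7) = 34200/7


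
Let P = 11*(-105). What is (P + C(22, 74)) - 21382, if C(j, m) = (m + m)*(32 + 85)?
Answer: -5221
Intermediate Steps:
C(j, m) = 234*m (C(j, m) = (2*m)*117 = 234*m)
P = -1155
(P + C(22, 74)) - 21382 = (-1155 + 234*74) - 21382 = (-1155 + 17316) - 21382 = 16161 - 21382 = -5221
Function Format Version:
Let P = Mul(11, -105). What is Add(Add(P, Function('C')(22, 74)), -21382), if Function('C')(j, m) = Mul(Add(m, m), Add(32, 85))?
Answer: -5221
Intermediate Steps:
Function('C')(j, m) = Mul(234, m) (Function('C')(j, m) = Mul(Mul(2, m), 117) = Mul(234, m))
P = -1155
Add(Add(P, Function('C')(22, 74)), -21382) = Add(Add(-1155, Mul(234, 74)), -21382) = Add(Add(-1155, 17316), -21382) = Add(16161, -21382) = -5221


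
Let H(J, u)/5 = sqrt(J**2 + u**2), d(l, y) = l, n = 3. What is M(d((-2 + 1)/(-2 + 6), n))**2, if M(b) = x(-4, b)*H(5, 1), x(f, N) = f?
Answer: 10400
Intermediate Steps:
H(J, u) = 5*sqrt(J**2 + u**2)
M(b) = -20*sqrt(26) (M(b) = -20*sqrt(5**2 + 1**2) = -20*sqrt(25 + 1) = -20*sqrt(26))
M(d((-2 + 1)/(-2 + 6), n))**2 = (-20*sqrt(26))**2 = 10400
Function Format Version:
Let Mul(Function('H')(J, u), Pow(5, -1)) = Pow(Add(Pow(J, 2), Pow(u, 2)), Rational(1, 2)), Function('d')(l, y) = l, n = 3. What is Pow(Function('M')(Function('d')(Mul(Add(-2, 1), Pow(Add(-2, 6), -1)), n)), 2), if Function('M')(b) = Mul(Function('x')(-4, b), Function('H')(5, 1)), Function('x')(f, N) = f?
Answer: 10400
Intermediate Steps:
Function('H')(J, u) = Mul(5, Pow(Add(Pow(J, 2), Pow(u, 2)), Rational(1, 2)))
Function('M')(b) = Mul(-20, Pow(26, Rational(1, 2))) (Function('M')(b) = Mul(-4, Mul(5, Pow(Add(Pow(5, 2), Pow(1, 2)), Rational(1, 2)))) = Mul(-4, Mul(5, Pow(Add(25, 1), Rational(1, 2)))) = Mul(-4, Mul(5, Pow(26, Rational(1, 2)))) = Mul(-20, Pow(26, Rational(1, 2))))
Pow(Function('M')(Function('d')(Mul(Add(-2, 1), Pow(Add(-2, 6), -1)), n)), 2) = Pow(Mul(-20, Pow(26, Rational(1, 2))), 2) = 10400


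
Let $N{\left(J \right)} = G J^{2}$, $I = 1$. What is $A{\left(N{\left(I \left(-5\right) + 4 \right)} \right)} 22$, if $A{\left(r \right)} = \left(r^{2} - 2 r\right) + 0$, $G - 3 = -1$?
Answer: $0$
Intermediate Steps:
$G = 2$ ($G = 3 - 1 = 2$)
$N{\left(J \right)} = 2 J^{2}$
$A{\left(r \right)} = r^{2} - 2 r$
$A{\left(N{\left(I \left(-5\right) + 4 \right)} \right)} 22 = 2 \left(1 \left(-5\right) + 4\right)^{2} \left(-2 + 2 \left(1 \left(-5\right) + 4\right)^{2}\right) 22 = 2 \left(-5 + 4\right)^{2} \left(-2 + 2 \left(-5 + 4\right)^{2}\right) 22 = 2 \left(-1\right)^{2} \left(-2 + 2 \left(-1\right)^{2}\right) 22 = 2 \cdot 1 \left(-2 + 2 \cdot 1\right) 22 = 2 \left(-2 + 2\right) 22 = 2 \cdot 0 \cdot 22 = 0 \cdot 22 = 0$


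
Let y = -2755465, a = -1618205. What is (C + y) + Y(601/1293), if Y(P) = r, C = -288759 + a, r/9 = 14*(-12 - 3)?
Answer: -4664319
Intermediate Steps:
r = -1890 (r = 9*(14*(-12 - 3)) = 9*(14*(-15)) = 9*(-210) = -1890)
C = -1906964 (C = -288759 - 1618205 = -1906964)
Y(P) = -1890
(C + y) + Y(601/1293) = (-1906964 - 2755465) - 1890 = -4662429 - 1890 = -4664319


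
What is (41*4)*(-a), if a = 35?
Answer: -5740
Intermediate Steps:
(41*4)*(-a) = (41*4)*(-1*35) = 164*(-35) = -5740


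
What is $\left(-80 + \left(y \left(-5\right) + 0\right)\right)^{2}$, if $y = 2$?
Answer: $8100$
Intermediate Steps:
$\left(-80 + \left(y \left(-5\right) + 0\right)\right)^{2} = \left(-80 + \left(2 \left(-5\right) + 0\right)\right)^{2} = \left(-80 + \left(-10 + 0\right)\right)^{2} = \left(-80 - 10\right)^{2} = \left(-90\right)^{2} = 8100$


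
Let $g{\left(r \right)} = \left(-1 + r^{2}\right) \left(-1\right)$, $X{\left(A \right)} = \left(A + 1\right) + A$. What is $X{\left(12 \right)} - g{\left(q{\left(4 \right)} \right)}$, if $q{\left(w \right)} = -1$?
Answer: $25$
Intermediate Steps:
$X{\left(A \right)} = 1 + 2 A$ ($X{\left(A \right)} = \left(1 + A\right) + A = 1 + 2 A$)
$g{\left(r \right)} = 1 - r^{2}$
$X{\left(12 \right)} - g{\left(q{\left(4 \right)} \right)} = \left(1 + 2 \cdot 12\right) - \left(1 - \left(-1\right)^{2}\right) = \left(1 + 24\right) - \left(1 - 1\right) = 25 - \left(1 - 1\right) = 25 - 0 = 25 + 0 = 25$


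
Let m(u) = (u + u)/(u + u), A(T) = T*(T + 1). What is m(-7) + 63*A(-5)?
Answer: 1261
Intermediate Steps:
A(T) = T*(1 + T)
m(u) = 1 (m(u) = (2*u)/((2*u)) = (2*u)*(1/(2*u)) = 1)
m(-7) + 63*A(-5) = 1 + 63*(-5*(1 - 5)) = 1 + 63*(-5*(-4)) = 1 + 63*20 = 1 + 1260 = 1261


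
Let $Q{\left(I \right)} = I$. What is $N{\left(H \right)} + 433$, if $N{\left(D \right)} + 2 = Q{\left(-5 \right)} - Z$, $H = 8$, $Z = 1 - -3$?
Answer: $422$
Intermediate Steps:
$Z = 4$ ($Z = 1 + 3 = 4$)
$N{\left(D \right)} = -11$ ($N{\left(D \right)} = -2 - 9 = -11$)
$N{\left(H \right)} + 433 = -11 + 433 = 422$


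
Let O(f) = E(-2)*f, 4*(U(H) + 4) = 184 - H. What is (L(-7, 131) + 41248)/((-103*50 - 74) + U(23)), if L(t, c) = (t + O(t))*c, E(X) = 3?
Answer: -150320/20751 ≈ -7.2440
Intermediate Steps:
U(H) = 42 - H/4 (U(H) = -4 + (184 - H)/4 = -4 + (46 - H/4) = 42 - H/4)
O(f) = 3*f
L(t, c) = 4*c*t (L(t, c) = (t + 3*t)*c = (4*t)*c = 4*c*t)
(L(-7, 131) + 41248)/((-103*50 - 74) + U(23)) = (4*131*(-7) + 41248)/((-103*50 - 74) + (42 - ¼*23)) = (-3668 + 41248)/((-5150 - 74) + (42 - 23/4)) = 37580/(-5224 + 145/4) = 37580/(-20751/4) = 37580*(-4/20751) = -150320/20751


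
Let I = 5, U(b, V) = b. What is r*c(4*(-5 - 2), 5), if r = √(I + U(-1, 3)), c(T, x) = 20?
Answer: 40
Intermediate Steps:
r = 2 (r = √(5 - 1) = √4 = 2)
r*c(4*(-5 - 2), 5) = 2*20 = 40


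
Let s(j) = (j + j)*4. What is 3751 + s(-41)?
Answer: 3423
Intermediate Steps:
s(j) = 8*j (s(j) = (2*j)*4 = 8*j)
3751 + s(-41) = 3751 + 8*(-41) = 3751 - 328 = 3423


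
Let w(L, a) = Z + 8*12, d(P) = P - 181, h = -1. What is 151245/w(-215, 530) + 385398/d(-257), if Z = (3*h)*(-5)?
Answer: 1303674/2701 ≈ 482.66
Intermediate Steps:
d(P) = -181 + P
Z = 15 (Z = (3*(-1))*(-5) = -3*(-5) = 15)
w(L, a) = 111 (w(L, a) = 15 + 8*12 = 15 + 96 = 111)
151245/w(-215, 530) + 385398/d(-257) = 151245/111 + 385398/(-181 - 257) = 151245*(1/111) + 385398/(-438) = 50415/37 + 385398*(-1/438) = 50415/37 - 64233/73 = 1303674/2701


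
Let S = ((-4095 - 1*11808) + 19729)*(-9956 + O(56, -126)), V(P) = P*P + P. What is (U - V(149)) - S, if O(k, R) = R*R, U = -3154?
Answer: -22675424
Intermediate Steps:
V(P) = P + P² (V(P) = P² + P = P + P²)
O(k, R) = R²
S = 22649920 (S = ((-4095 - 1*11808) + 19729)*(-9956 + (-126)²) = ((-4095 - 11808) + 19729)*(-9956 + 15876) = (-15903 + 19729)*5920 = 3826*5920 = 22649920)
(U - V(149)) - S = (-3154 - 149*(1 + 149)) - 1*22649920 = (-3154 - 149*150) - 22649920 = (-3154 - 1*22350) - 22649920 = (-3154 - 22350) - 22649920 = -25504 - 22649920 = -22675424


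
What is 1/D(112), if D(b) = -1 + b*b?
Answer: 1/12543 ≈ 7.9726e-5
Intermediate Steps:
D(b) = -1 + b²
1/D(112) = 1/(-1 + 112²) = 1/(-1 + 12544) = 1/12543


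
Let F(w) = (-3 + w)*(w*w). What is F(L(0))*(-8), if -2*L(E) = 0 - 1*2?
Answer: 16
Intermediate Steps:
L(E) = 1 (L(E) = -(0 - 1*2)/2 = -(0 - 2)/2 = -1/2*(-2) = 1)
F(w) = w**2*(-3 + w) (F(w) = (-3 + w)*w**2 = w**2*(-3 + w))
F(L(0))*(-8) = (1**2*(-3 + 1))*(-8) = (1*(-2))*(-8) = -2*(-8) = 16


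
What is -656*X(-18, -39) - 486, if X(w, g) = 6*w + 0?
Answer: 70362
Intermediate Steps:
X(w, g) = 6*w
-656*X(-18, -39) - 486 = -3936*(-18) - 486 = -656*(-108) - 486 = 70848 - 486 = 70362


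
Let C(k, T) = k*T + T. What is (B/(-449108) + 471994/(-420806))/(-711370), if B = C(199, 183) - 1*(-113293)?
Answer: 27505215511/13443992480131576 ≈ 2.0459e-6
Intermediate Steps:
C(k, T) = T + T*k (C(k, T) = T*k + T = T + T*k)
B = 149893 (B = 183*(1 + 199) - 1*(-113293) = 183*200 + 113293 = 36600 + 113293 = 149893)
(B/(-449108) + 471994/(-420806))/(-711370) = (149893/(-449108) + 471994/(-420806))/(-711370) = (149893*(-1/449108) + 471994*(-1/420806))*(-1/711370) = (-149893/449108 - 235997/210403)*(-1/711370) = -137526077555/94493670524*(-1/711370) = 27505215511/13443992480131576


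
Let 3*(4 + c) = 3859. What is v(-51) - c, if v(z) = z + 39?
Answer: -3883/3 ≈ -1294.3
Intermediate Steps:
c = 3847/3 (c = -4 + (1/3)*3859 = -4 + 3859/3 = 3847/3 ≈ 1282.3)
v(z) = 39 + z
v(-51) - c = (39 - 51) - 1*3847/3 = -12 - 3847/3 = -3883/3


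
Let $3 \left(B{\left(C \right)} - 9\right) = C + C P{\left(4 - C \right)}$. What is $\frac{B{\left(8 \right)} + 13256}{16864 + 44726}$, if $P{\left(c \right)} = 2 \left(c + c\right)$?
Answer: $\frac{2645}{12318} \approx 0.21473$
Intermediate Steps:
$P{\left(c \right)} = 4 c$ ($P{\left(c \right)} = 2 \cdot 2 c = 4 c$)
$B{\left(C \right)} = 9 + \frac{C}{3} + \frac{C \left(16 - 4 C\right)}{3}$ ($B{\left(C \right)} = 9 + \frac{C + C 4 \left(4 - C\right)}{3} = 9 + \frac{C + C \left(16 - 4 C\right)}{3} = 9 + \left(\frac{C}{3} + \frac{C \left(16 - 4 C\right)}{3}\right) = 9 + \frac{C}{3} + \frac{C \left(16 - 4 C\right)}{3}$)
$\frac{B{\left(8 \right)} + 13256}{16864 + 44726} = \frac{\left(9 + \frac{1}{3} \cdot 8 - \frac{32 \left(-4 + 8\right)}{3}\right) + 13256}{16864 + 44726} = \frac{\left(9 + \frac{8}{3} - \frac{32}{3} \cdot 4\right) + 13256}{61590} = \left(\left(9 + \frac{8}{3} - \frac{128}{3}\right) + 13256\right) \frac{1}{61590} = \left(-31 + 13256\right) \frac{1}{61590} = 13225 \cdot \frac{1}{61590} = \frac{2645}{12318}$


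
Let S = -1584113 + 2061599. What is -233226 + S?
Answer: 244260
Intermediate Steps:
S = 477486
-233226 + S = -233226 + 477486 = 244260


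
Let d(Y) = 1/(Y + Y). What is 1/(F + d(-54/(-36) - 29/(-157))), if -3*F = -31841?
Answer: 1587/16844360 ≈ 9.4216e-5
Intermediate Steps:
d(Y) = 1/(2*Y)
F = 31841/3 (F = -1/3*(-31841) = 31841/3 ≈ 10614.)
1/(F + d(-54/(-36) - 29/(-157))) = 1/(31841/3 + 1/(2*(-54/(-36) - 29/(-157)))) = 1/(31841/3 + 1/(2*(-54*(-1/36) - 29*(-1/157)))) = 1/(31841/3 + 1/(2*(3/2 + 29/157))) = 1/(31841/3 + 1/(2*(529/314))) = 1/(31841/3 + (1/2)*(314/529)) = 1/(31841/3 + 157/529) = 1/(16844360/1587) = 1587/16844360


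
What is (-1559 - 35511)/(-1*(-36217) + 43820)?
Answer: -37070/80037 ≈ -0.46316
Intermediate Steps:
(-1559 - 35511)/(-1*(-36217) + 43820) = -37070/(36217 + 43820) = -37070/80037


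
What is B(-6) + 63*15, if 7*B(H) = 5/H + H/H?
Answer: 39691/42 ≈ 945.02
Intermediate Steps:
B(H) = 1/7 + 5/(7*H) (B(H) = (5/H + H/H)/7 = (5/H + 1)/7 = (1 + 5/H)/7 = 1/7 + 5/(7*H))
B(-6) + 63*15 = (1/7)*(5 - 6)/(-6) + 63*15 = (1/7)*(-1/6)*(-1) + 945 = 1/42 + 945 = 39691/42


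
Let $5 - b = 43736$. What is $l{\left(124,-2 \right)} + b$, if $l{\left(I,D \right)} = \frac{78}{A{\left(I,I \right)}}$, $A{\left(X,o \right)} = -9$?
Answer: $- \frac{131219}{3} \approx -43740.0$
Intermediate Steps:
$l{\left(I,D \right)} = - \frac{26}{3}$ ($l{\left(I,D \right)} = \frac{78}{-9} = 78 \left(- \frac{1}{9}\right) = - \frac{26}{3}$)
$b = -43731$ ($b = 5 - 43736 = -43731$)
$l{\left(124,-2 \right)} + b = - \frac{26}{3} - 43731 = - \frac{131219}{3}$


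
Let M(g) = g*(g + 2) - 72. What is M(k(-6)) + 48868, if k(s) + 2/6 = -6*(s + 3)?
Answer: 442291/9 ≈ 49143.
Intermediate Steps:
k(s) = -55/3 - 6*s (k(s) = -⅓ - 6*(s + 3) = -⅓ - 6*(3 + s) = -⅓ + (-18 - 6*s) = -55/3 - 6*s)
M(g) = -72 + g*(2 + g) (M(g) = g*(2 + g) - 72 = -72 + g*(2 + g))
M(k(-6)) + 48868 = (-72 + (-55/3 - 6*(-6))² + 2*(-55/3 - 6*(-6))) + 48868 = (-72 + (-55/3 + 36)² + 2*(-55/3 + 36)) + 48868 = (-72 + (53/3)² + 2*(53/3)) + 48868 = (-72 + 2809/9 + 106/3) + 48868 = 2479/9 + 48868 = 442291/9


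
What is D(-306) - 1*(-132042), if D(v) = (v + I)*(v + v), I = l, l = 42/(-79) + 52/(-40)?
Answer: 126571812/395 ≈ 3.2044e+5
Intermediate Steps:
l = -1447/790 (l = 42*(-1/79) + 52*(-1/40) = -42/79 - 13/10 = -1447/790 ≈ -1.8316)
I = -1447/790 ≈ -1.8316
D(v) = 2*v*(-1447/790 + v) (D(v) = (v - 1447/790)*(v + v) = (-1447/790 + v)*(2*v) = 2*v*(-1447/790 + v))
D(-306) - 1*(-132042) = (1/395)*(-306)*(-1447 + 790*(-306)) - 1*(-132042) = (1/395)*(-306)*(-1447 - 241740) + 132042 = (1/395)*(-306)*(-243187) + 132042 = 74415222/395 + 132042 = 126571812/395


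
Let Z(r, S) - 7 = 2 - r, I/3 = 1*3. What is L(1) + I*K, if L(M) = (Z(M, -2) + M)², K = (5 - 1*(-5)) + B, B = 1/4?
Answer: 693/4 ≈ 173.25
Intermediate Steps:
I = 9 (I = 3*(1*3) = 3*3 = 9)
B = ¼ ≈ 0.25000
Z(r, S) = 9 - r (Z(r, S) = 7 + (2 - r) = 9 - r)
K = 41/4 (K = (5 - 1*(-5)) + ¼ = (5 + 5) + ¼ = 10 + ¼ = 41/4 ≈ 10.250)
L(M) = 81 (L(M) = ((9 - M) + M)² = 9² = 81)
L(1) + I*K = 81 + 9*(41/4) = 81 + 369/4 = 693/4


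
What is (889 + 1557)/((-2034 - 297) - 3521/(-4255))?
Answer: -5203865/4957442 ≈ -1.0497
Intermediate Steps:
(889 + 1557)/((-2034 - 297) - 3521/(-4255)) = 2446/(-2331 - 3521*(-1/4255)) = 2446/(-2331 + 3521/4255) = 2446/(-9914884/4255) = 2446*(-4255/9914884) = -5203865/4957442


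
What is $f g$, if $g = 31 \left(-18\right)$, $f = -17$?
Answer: $9486$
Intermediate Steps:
$g = -558$
$f g = \left(-17\right) \left(-558\right) = 9486$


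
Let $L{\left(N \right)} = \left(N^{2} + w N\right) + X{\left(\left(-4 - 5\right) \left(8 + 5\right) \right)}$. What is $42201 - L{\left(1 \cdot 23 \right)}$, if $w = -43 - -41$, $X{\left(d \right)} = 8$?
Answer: $41710$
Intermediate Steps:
$w = -2$ ($w = -43 + 41 = -2$)
$L{\left(N \right)} = 8 + N^{2} - 2 N$ ($L{\left(N \right)} = \left(N^{2} - 2 N\right) + 8 = 8 + N^{2} - 2 N$)
$42201 - L{\left(1 \cdot 23 \right)} = 42201 - \left(8 + \left(1 \cdot 23\right)^{2} - 2 \cdot 1 \cdot 23\right) = 42201 - \left(8 + 23^{2} - 46\right) = 42201 - \left(8 + 529 - 46\right) = 42201 - 491 = 41710$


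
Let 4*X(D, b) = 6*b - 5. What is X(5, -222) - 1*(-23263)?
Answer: 91715/4 ≈ 22929.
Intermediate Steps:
X(D, b) = -5/4 + 3*b/2 (X(D, b) = (6*b - 5)/4 = (-5 + 6*b)/4 = -5/4 + 3*b/2)
X(5, -222) - 1*(-23263) = (-5/4 + (3/2)*(-222)) - 1*(-23263) = (-5/4 - 333) + 23263 = -1337/4 + 23263 = 91715/4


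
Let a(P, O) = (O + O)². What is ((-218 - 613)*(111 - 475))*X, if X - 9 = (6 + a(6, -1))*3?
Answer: 11796876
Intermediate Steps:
a(P, O) = 4*O² (a(P, O) = (2*O)² = 4*O²)
X = 39 (X = 9 + (6 + 4*(-1)²)*3 = 9 + (6 + 4*1)*3 = 9 + (6 + 4)*3 = 9 + 10*3 = 9 + 30 = 39)
((-218 - 613)*(111 - 475))*X = ((-218 - 613)*(111 - 475))*39 = -831*(-364)*39 = 302484*39 = 11796876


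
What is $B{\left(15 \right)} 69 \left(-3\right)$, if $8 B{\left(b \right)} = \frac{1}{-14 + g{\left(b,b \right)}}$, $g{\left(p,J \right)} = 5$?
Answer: $\frac{23}{8} \approx 2.875$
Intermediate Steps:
$B{\left(b \right)} = - \frac{1}{72}$ ($B{\left(b \right)} = \frac{1}{8 \left(-14 + 5\right)} = \frac{1}{8 \left(-9\right)} = \frac{1}{8} \left(- \frac{1}{9}\right) = - \frac{1}{72}$)
$B{\left(15 \right)} 69 \left(-3\right) = - \frac{69 \left(-3\right)}{72} = \left(- \frac{1}{72}\right) \left(-207\right) = \frac{23}{8}$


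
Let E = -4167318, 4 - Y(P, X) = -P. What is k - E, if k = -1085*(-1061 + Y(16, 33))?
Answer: 5296803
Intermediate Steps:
Y(P, X) = 4 + P (Y(P, X) = 4 - (-1)*P = 4 + P)
k = 1129485 (k = -1085*(-1061 + (4 + 16)) = -1085*(-1061 + 20) = -1085*(-1041) = 1129485)
k - E = 1129485 - 1*(-4167318) = 1129485 + 4167318 = 5296803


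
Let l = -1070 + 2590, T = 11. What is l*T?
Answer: 16720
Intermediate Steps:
l = 1520
l*T = 1520*11 = 16720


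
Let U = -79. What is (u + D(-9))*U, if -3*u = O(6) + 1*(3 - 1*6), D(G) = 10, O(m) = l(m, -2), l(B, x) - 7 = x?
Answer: -2212/3 ≈ -737.33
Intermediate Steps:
l(B, x) = 7 + x
O(m) = 5 (O(m) = 7 - 2 = 5)
u = -2/3 (u = -(5 + 1*(3 - 1*6))/3 = -(5 + 1*(3 - 6))/3 = -(5 + 1*(-3))/3 = -(5 - 3)/3 = -1/3*2 = -2/3 ≈ -0.66667)
(u + D(-9))*U = (-2/3 + 10)*(-79) = (28/3)*(-79) = -2212/3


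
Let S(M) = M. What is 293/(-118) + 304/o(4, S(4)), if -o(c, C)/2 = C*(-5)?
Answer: 3019/590 ≈ 5.1170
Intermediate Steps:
o(c, C) = 10*C (o(c, C) = -2*C*(-5) = -(-10)*C = 10*C)
293/(-118) + 304/o(4, S(4)) = 293/(-118) + 304/((10*4)) = 293*(-1/118) + 304/40 = -293/118 + 304*(1/40) = -293/118 + 38/5 = 3019/590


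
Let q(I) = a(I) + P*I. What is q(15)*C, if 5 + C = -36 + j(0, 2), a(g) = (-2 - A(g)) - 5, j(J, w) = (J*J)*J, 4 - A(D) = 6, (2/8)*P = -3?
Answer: 7585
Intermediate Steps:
P = -12 (P = 4*(-3) = -12)
A(D) = -2 (A(D) = 4 - 1*6 = 4 - 6 = -2)
j(J, w) = J**3 (j(J, w) = J**2*J = J**3)
a(g) = -5 (a(g) = (-2 - 1*(-2)) - 5 = (-2 + 2) - 5 = 0 - 5 = -5)
C = -41 (C = -5 + (-36 + 0**3) = -5 + (-36 + 0) = -5 - 36 = -41)
q(I) = -5 - 12*I
q(15)*C = (-5 - 12*15)*(-41) = (-5 - 180)*(-41) = -185*(-41) = 7585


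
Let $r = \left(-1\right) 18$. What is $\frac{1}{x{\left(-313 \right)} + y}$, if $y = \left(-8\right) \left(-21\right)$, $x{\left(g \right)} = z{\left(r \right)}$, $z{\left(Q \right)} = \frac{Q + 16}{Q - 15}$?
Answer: $\frac{33}{5546} \approx 0.0059502$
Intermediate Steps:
$r = -18$
$z{\left(Q \right)} = \frac{16 + Q}{-15 + Q}$
$x{\left(g \right)} = \frac{2}{33}$ ($x{\left(g \right)} = \frac{16 - 18}{-15 - 18} = \frac{1}{-33} \left(-2\right) = \left(- \frac{1}{33}\right) \left(-2\right) = \frac{2}{33}$)
$y = 168$
$\frac{1}{x{\left(-313 \right)} + y} = \frac{1}{\frac{2}{33} + 168} = \frac{1}{\frac{5546}{33}} = \frac{33}{5546}$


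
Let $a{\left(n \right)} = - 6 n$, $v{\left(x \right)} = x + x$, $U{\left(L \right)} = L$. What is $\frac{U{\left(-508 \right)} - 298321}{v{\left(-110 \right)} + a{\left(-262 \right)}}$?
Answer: $- \frac{298829}{1352} \approx -221.03$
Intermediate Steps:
$v{\left(x \right)} = 2 x$
$\frac{U{\left(-508 \right)} - 298321}{v{\left(-110 \right)} + a{\left(-262 \right)}} = \frac{-508 - 298321}{2 \left(-110\right) - -1572} = - \frac{298829}{-220 + 1572} = - \frac{298829}{1352}$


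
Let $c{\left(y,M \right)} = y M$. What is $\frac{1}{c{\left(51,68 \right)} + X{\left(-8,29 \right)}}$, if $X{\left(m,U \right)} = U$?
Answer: $\frac{1}{3497} \approx 0.00028596$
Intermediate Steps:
$c{\left(y,M \right)} = M y$
$\frac{1}{c{\left(51,68 \right)} + X{\left(-8,29 \right)}} = \frac{1}{68 \cdot 51 + 29} = \frac{1}{3468 + 29} = \frac{1}{3497}$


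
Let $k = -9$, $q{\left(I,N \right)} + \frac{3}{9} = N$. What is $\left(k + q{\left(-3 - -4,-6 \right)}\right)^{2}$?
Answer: $\frac{2116}{9} \approx 235.11$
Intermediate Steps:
$q{\left(I,N \right)} = - \frac{1}{3} + N$
$\left(k + q{\left(-3 - -4,-6 \right)}\right)^{2} = \left(-9 - \frac{19}{3}\right)^{2} = \left(- \frac{46}{3}\right)^{2} = \frac{2116}{9}$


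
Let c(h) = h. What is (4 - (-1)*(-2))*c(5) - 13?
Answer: -3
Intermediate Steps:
(4 - (-1)*(-2))*c(5) - 13 = (4 - (-1)*(-2))*5 - 13 = (4 - 1*2)*5 - 13 = (4 - 2)*5 - 13 = 2*5 - 13 = 10 - 13 = -3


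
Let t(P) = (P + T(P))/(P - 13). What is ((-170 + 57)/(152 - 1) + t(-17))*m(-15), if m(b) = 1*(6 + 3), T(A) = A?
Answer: 2616/755 ≈ 3.4649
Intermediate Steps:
m(b) = 9 (m(b) = 1*9 = 9)
t(P) = 2*P/(-13 + P) (t(P) = (P + P)/(P - 13) = (2*P)/(-13 + P) = 2*P/(-13 + P))
((-170 + 57)/(152 - 1) + t(-17))*m(-15) = ((-170 + 57)/(152 - 1) + 2*(-17)/(-13 - 17))*9 = (-113/151 + 2*(-17)/(-30))*9 = (-113*1/151 + 2*(-17)*(-1/30))*9 = (-113/151 + 17/15)*9 = (872/2265)*9 = 2616/755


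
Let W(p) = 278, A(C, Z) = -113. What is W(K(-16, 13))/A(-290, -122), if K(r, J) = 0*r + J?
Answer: -278/113 ≈ -2.4602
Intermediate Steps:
K(r, J) = J (K(r, J) = 0 + J = J)
W(K(-16, 13))/A(-290, -122) = 278/(-113) = 278*(-1/113) = -278/113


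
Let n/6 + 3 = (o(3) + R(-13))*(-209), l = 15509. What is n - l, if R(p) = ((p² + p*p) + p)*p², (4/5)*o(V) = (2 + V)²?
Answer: -137861329/2 ≈ -6.8931e+7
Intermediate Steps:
o(V) = 5*(2 + V)²/4
R(p) = p²*(p + 2*p²) (R(p) = ((p² + p²) + p)*p² = (2*p² + p)*p² = (p + 2*p²)*p² = p²*(p + 2*p²))
n = -137830311/2 (n = -18 + 6*((5*(2 + 3)²/4 + (-13)³*(1 + 2*(-13)))*(-209)) = -18 + 6*(((5/4)*5² - 2197*(1 - 26))*(-209)) = -18 + 6*(((5/4)*25 - 2197*(-25))*(-209)) = -18 + 6*((125/4 + 54925)*(-209)) = -18 + 6*((219825/4)*(-209)) = -18 + 6*(-45943425/4) = -18 - 137830275/2 = -137830311/2 ≈ -6.8915e+7)
n - l = -137830311/2 - 1*15509 = -137830311/2 - 15509 = -137861329/2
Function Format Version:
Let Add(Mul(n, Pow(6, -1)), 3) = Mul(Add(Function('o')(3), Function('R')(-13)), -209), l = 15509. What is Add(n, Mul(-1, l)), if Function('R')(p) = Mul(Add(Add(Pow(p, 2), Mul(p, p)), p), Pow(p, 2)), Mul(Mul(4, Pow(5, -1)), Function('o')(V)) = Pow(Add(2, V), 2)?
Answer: Rational(-137861329, 2) ≈ -6.8931e+7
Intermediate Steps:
Function('o')(V) = Mul(Rational(5, 4), Pow(Add(2, V), 2))
Function('R')(p) = Mul(Pow(p, 2), Add(p, Mul(2, Pow(p, 2)))) (Function('R')(p) = Mul(Add(Add(Pow(p, 2), Pow(p, 2)), p), Pow(p, 2)) = Mul(Add(Mul(2, Pow(p, 2)), p), Pow(p, 2)) = Mul(Add(p, Mul(2, Pow(p, 2))), Pow(p, 2)) = Mul(Pow(p, 2), Add(p, Mul(2, Pow(p, 2)))))
n = Rational(-137830311, 2) (n = Add(-18, Mul(6, Mul(Add(Mul(Rational(5, 4), Pow(Add(2, 3), 2)), Mul(Pow(-13, 3), Add(1, Mul(2, -13)))), -209))) = Add(-18, Mul(6, Mul(Add(Mul(Rational(5, 4), Pow(5, 2)), Mul(-2197, Add(1, -26))), -209))) = Add(-18, Mul(6, Mul(Add(Mul(Rational(5, 4), 25), Mul(-2197, -25)), -209))) = Add(-18, Mul(6, Mul(Add(Rational(125, 4), 54925), -209))) = Add(-18, Mul(6, Mul(Rational(219825, 4), -209))) = Add(-18, Mul(6, Rational(-45943425, 4))) = Add(-18, Rational(-137830275, 2)) = Rational(-137830311, 2) ≈ -6.8915e+7)
Add(n, Mul(-1, l)) = Add(Rational(-137830311, 2), Mul(-1, 15509)) = Add(Rational(-137830311, 2), -15509) = Rational(-137861329, 2)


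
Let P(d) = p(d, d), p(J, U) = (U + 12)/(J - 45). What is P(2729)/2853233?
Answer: 2741/7658077372 ≈ 3.5792e-7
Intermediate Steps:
p(J, U) = (12 + U)/(-45 + J)
P(d) = (12 + d)/(-45 + d)
P(2729)/2853233 = ((12 + 2729)/(-45 + 2729))/2853233 = (2741/2684)*(1/2853233) = 2741/7658077372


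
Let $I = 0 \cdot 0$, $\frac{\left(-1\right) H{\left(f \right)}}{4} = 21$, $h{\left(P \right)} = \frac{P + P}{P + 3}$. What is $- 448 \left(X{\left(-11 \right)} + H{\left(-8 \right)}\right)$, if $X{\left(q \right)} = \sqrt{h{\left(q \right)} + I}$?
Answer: $37632 - 224 \sqrt{11} \approx 36889.0$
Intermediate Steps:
$h{\left(P \right)} = \frac{2 P}{3 + P}$
$H{\left(f \right)} = -84$ ($H{\left(f \right)} = \left(-4\right) 21 = -84$)
$I = 0$
$X{\left(q \right)} = \sqrt{2} \sqrt{\frac{q}{3 + q}}$ ($X{\left(q \right)} = \sqrt{\frac{2 q}{3 + q} + 0} = \sqrt{\frac{2 q}{3 + q}} = \sqrt{2} \sqrt{\frac{q}{3 + q}}$)
$- 448 \left(X{\left(-11 \right)} + H{\left(-8 \right)}\right) = - 448 \left(\sqrt{2} \sqrt{- \frac{11}{3 - 11}} - 84\right) = - 448 \left(\sqrt{2} \sqrt{- \frac{11}{-8}} - 84\right) = - 448 \left(\sqrt{2} \sqrt{\left(-11\right) \left(- \frac{1}{8}\right)} - 84\right) = - 448 \left(\sqrt{2} \sqrt{\frac{11}{8}} - 84\right) = - 448 \left(\sqrt{2} \frac{\sqrt{22}}{4} - 84\right) = - 448 \left(\frac{\sqrt{11}}{2} - 84\right) = - 448 \left(-84 + \frac{\sqrt{11}}{2}\right) = 37632 - 224 \sqrt{11}$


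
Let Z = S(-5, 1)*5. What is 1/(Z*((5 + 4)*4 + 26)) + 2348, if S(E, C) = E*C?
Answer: 3639399/1550 ≈ 2348.0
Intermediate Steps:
S(E, C) = C*E
Z = -25 (Z = (1*(-5))*5 = -5*5 = -25)
1/(Z*((5 + 4)*4 + 26)) + 2348 = 1/(-25*((5 + 4)*4 + 26)) + 2348 = 1/(-25*(9*4 + 26)) + 2348 = 1/(-25*(36 + 26)) + 2348 = 1/(-25*62) + 2348 = 1/(-1550) + 2348 = -1/1550 + 2348 = 3639399/1550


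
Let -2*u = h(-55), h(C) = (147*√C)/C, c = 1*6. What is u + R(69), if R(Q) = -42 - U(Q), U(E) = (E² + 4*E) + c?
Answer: -5085 + 147*I*√55/110 ≈ -5085.0 + 9.9107*I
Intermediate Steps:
c = 6
U(E) = 6 + E² + 4*E (U(E) = (E² + 4*E) + 6 = 6 + E² + 4*E)
R(Q) = -48 - Q² - 4*Q (R(Q) = -42 - (6 + Q² + 4*Q) = -42 + (-6 - Q² - 4*Q) = -48 - Q² - 4*Q)
h(C) = 147/√C
u = 147*I*√55/110 (u = -147/(2*√(-55)) = -147*(-I*√55/55)/2 = -(-147)*I*√55/110 = 147*I*√55/110 ≈ 9.9107*I)
u + R(69) = 147*I*√55/110 + (-48 - 1*69² - 4*69) = 147*I*√55/110 + (-48 - 1*4761 - 276) = 147*I*√55/110 + (-48 - 4761 - 276) = 147*I*√55/110 - 5085 = -5085 + 147*I*√55/110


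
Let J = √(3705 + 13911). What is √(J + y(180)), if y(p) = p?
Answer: 2*√(45 + √1101) ≈ 17.684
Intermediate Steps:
J = 4*√1101 (J = √17616 = 4*√1101 ≈ 132.73)
√(J + y(180)) = √(4*√1101 + 180) = √(180 + 4*√1101)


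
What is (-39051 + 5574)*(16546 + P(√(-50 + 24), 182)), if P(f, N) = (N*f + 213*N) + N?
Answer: -1857772638 - 6092814*I*√26 ≈ -1.8578e+9 - 3.1067e+7*I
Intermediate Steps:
P(f, N) = 214*N + N*f (P(f, N) = (213*N + N*f) + N = 214*N + N*f)
(-39051 + 5574)*(16546 + P(√(-50 + 24), 182)) = (-39051 + 5574)*(16546 + 182*(214 + √(-50 + 24))) = -33477*(16546 + 182*(214 + √(-26))) = -33477*(16546 + 182*(214 + I*√26)) = -33477*(16546 + (38948 + 182*I*√26)) = -33477*(55494 + 182*I*√26) = -1857772638 - 6092814*I*√26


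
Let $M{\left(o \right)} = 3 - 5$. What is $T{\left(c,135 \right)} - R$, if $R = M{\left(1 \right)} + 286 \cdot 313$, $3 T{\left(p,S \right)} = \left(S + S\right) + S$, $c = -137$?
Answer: $-89381$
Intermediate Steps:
$M{\left(o \right)} = -2$
$T{\left(p,S \right)} = S$ ($T{\left(p,S \right)} = \frac{\left(S + S\right) + S}{3} = \frac{2 S + S}{3} = \frac{3 S}{3} = S$)
$R = 89516$ ($R = -2 + 286 \cdot 313 = -2 + 89518 = 89516$)
$T{\left(c,135 \right)} - R = 135 - 89516 = -89381$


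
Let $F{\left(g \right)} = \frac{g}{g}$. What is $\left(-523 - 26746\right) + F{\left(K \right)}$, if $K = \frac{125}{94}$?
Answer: $-27268$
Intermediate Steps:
$K = \frac{125}{94}$ ($K = 125 \cdot \frac{1}{94} = \frac{125}{94} \approx 1.3298$)
$F{\left(g \right)} = 1$
$\left(-523 - 26746\right) + F{\left(K \right)} = \left(-523 - 26746\right) + 1 = -27269 + 1 = -27268$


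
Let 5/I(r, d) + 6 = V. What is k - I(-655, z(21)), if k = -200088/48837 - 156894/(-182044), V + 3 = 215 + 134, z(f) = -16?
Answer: -163728869935/50379402692 ≈ -3.2499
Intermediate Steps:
V = 346 (V = -3 + (215 + 134) = -3 + 349 = 346)
I(r, d) = 1/68 (I(r, d) = 5/(-6 + 346) = 5/340 = 5*(1/340) = 1/68)
k = -4793764599/1481747138 (k = -200088*1/48837 - 156894*(-1/182044) = -66696/16279 + 78447/91022 = -4793764599/1481747138 ≈ -3.2352)
k - I(-655, z(21)) = -4793764599/1481747138 - 1*1/68 = -4793764599/1481747138 - 1/68 = -163728869935/50379402692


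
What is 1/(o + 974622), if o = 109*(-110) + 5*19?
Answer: 1/962727 ≈ 1.0387e-6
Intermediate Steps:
o = -11895 (o = -11990 + 95 = -11895)
1/(o + 974622) = 1/(-11895 + 974622) = 1/962727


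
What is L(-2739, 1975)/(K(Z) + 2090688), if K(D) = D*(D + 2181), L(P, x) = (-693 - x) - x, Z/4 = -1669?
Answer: -4643/32099308 ≈ -0.00014464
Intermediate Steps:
Z = -6676 (Z = 4*(-1669) = -6676)
L(P, x) = -693 - 2*x
K(D) = D*(2181 + D)
L(-2739, 1975)/(K(Z) + 2090688) = (-693 - 2*1975)/(-6676*(2181 - 6676) + 2090688) = (-693 - 3950)/(-6676*(-4495) + 2090688) = -4643/(30008620 + 2090688) = -4643/32099308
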